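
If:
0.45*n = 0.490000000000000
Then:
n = 1.09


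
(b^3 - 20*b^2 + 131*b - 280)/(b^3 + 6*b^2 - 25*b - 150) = (b^2 - 15*b + 56)/(b^2 + 11*b + 30)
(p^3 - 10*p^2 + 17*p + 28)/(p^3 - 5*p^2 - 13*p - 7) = (p - 4)/(p + 1)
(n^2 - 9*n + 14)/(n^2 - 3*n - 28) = (n - 2)/(n + 4)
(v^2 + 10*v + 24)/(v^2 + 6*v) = (v + 4)/v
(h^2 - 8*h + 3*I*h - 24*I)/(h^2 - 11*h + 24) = (h + 3*I)/(h - 3)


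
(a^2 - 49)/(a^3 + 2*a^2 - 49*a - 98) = 1/(a + 2)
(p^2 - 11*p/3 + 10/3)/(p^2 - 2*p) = (p - 5/3)/p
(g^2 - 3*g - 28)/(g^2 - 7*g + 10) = (g^2 - 3*g - 28)/(g^2 - 7*g + 10)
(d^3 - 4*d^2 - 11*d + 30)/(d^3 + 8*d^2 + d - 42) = (d - 5)/(d + 7)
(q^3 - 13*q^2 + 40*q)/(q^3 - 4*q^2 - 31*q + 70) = q*(q^2 - 13*q + 40)/(q^3 - 4*q^2 - 31*q + 70)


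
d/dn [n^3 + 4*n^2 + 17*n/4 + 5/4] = 3*n^2 + 8*n + 17/4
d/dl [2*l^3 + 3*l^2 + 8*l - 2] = 6*l^2 + 6*l + 8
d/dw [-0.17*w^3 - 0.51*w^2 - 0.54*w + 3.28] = -0.51*w^2 - 1.02*w - 0.54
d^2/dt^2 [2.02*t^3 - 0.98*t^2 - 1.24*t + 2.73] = 12.12*t - 1.96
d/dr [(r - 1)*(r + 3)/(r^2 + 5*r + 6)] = 3/(r^2 + 4*r + 4)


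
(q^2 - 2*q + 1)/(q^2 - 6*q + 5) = (q - 1)/(q - 5)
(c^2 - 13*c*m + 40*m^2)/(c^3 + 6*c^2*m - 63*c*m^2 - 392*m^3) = (c - 5*m)/(c^2 + 14*c*m + 49*m^2)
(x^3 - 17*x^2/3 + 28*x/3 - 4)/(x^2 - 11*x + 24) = (3*x^2 - 8*x + 4)/(3*(x - 8))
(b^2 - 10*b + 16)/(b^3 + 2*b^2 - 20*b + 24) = (b - 8)/(b^2 + 4*b - 12)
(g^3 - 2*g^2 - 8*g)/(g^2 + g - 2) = g*(g - 4)/(g - 1)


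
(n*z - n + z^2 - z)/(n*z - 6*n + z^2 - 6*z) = (z - 1)/(z - 6)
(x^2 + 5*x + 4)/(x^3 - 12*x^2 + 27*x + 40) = (x + 4)/(x^2 - 13*x + 40)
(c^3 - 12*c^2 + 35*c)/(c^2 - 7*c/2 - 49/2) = 2*c*(c - 5)/(2*c + 7)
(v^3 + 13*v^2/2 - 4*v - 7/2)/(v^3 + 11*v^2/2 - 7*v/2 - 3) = (v + 7)/(v + 6)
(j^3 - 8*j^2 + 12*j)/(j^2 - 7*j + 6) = j*(j - 2)/(j - 1)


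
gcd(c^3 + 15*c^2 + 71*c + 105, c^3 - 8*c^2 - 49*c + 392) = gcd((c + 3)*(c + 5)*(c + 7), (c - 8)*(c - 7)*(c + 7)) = c + 7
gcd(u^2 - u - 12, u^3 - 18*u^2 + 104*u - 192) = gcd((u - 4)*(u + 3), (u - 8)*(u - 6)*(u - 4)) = u - 4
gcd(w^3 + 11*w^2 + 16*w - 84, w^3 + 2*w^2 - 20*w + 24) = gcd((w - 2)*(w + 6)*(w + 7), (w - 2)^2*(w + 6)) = w^2 + 4*w - 12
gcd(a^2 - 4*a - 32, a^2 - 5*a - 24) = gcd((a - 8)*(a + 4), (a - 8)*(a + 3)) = a - 8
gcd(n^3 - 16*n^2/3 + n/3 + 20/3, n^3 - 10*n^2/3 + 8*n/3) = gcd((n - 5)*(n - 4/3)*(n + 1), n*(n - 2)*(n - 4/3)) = n - 4/3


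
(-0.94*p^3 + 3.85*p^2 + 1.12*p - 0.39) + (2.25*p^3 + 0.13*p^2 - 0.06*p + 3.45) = 1.31*p^3 + 3.98*p^2 + 1.06*p + 3.06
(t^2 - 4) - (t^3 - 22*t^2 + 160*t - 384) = -t^3 + 23*t^2 - 160*t + 380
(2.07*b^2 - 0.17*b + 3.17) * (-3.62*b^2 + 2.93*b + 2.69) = -7.4934*b^4 + 6.6805*b^3 - 6.4052*b^2 + 8.8308*b + 8.5273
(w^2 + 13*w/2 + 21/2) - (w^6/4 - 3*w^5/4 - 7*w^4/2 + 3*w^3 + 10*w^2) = -w^6/4 + 3*w^5/4 + 7*w^4/2 - 3*w^3 - 9*w^2 + 13*w/2 + 21/2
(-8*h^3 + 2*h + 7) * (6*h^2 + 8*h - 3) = -48*h^5 - 64*h^4 + 36*h^3 + 58*h^2 + 50*h - 21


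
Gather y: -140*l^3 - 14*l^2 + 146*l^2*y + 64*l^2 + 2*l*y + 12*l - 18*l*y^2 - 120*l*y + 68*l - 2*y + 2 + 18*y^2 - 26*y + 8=-140*l^3 + 50*l^2 + 80*l + y^2*(18 - 18*l) + y*(146*l^2 - 118*l - 28) + 10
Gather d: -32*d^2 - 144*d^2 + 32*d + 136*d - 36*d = -176*d^2 + 132*d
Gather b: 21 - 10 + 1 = 12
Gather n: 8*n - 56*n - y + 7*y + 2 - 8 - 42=-48*n + 6*y - 48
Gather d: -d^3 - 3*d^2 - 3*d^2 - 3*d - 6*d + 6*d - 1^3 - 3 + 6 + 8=-d^3 - 6*d^2 - 3*d + 10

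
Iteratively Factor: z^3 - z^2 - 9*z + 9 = (z - 1)*(z^2 - 9) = (z - 1)*(z + 3)*(z - 3)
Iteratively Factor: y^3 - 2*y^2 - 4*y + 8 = (y - 2)*(y^2 - 4) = (y - 2)^2*(y + 2)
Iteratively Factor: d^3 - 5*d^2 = (d - 5)*(d^2) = d*(d - 5)*(d)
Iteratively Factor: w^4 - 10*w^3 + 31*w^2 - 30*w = (w - 3)*(w^3 - 7*w^2 + 10*w) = w*(w - 3)*(w^2 - 7*w + 10) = w*(w - 5)*(w - 3)*(w - 2)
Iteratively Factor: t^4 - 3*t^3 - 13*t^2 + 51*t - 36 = (t + 4)*(t^3 - 7*t^2 + 15*t - 9) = (t - 3)*(t + 4)*(t^2 - 4*t + 3) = (t - 3)*(t - 1)*(t + 4)*(t - 3)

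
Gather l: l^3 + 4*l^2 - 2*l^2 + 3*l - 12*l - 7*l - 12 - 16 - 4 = l^3 + 2*l^2 - 16*l - 32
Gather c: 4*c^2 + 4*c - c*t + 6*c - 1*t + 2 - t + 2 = 4*c^2 + c*(10 - t) - 2*t + 4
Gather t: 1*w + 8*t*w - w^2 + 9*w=8*t*w - w^2 + 10*w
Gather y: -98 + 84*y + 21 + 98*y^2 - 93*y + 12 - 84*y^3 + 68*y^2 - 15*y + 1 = -84*y^3 + 166*y^2 - 24*y - 64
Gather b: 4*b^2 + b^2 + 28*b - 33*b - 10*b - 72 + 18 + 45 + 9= 5*b^2 - 15*b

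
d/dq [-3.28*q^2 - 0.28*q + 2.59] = -6.56*q - 0.28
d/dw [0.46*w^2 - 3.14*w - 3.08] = 0.92*w - 3.14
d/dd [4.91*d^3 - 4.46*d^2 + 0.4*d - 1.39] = 14.73*d^2 - 8.92*d + 0.4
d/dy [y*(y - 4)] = 2*y - 4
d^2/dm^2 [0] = 0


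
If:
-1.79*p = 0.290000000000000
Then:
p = -0.16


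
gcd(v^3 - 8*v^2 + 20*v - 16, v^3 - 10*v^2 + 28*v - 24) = v^2 - 4*v + 4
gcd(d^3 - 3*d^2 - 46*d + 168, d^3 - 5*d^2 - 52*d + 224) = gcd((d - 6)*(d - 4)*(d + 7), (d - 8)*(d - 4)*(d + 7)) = d^2 + 3*d - 28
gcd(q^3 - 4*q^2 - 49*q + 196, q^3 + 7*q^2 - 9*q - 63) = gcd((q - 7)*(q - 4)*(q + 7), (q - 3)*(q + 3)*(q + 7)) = q + 7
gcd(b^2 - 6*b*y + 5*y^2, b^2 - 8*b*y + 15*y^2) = -b + 5*y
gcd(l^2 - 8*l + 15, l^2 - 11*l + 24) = l - 3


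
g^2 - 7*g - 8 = (g - 8)*(g + 1)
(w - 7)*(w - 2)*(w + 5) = w^3 - 4*w^2 - 31*w + 70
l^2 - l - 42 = (l - 7)*(l + 6)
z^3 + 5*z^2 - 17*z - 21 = (z - 3)*(z + 1)*(z + 7)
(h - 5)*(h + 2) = h^2 - 3*h - 10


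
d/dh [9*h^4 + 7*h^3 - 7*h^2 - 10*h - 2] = 36*h^3 + 21*h^2 - 14*h - 10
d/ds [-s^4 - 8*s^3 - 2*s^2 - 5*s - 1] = -4*s^3 - 24*s^2 - 4*s - 5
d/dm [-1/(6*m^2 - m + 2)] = (12*m - 1)/(6*m^2 - m + 2)^2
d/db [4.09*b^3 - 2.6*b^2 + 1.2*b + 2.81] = 12.27*b^2 - 5.2*b + 1.2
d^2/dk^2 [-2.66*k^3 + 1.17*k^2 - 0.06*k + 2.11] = 2.34 - 15.96*k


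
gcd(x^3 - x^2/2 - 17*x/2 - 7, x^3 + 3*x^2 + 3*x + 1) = x + 1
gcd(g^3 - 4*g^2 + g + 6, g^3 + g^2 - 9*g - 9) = g^2 - 2*g - 3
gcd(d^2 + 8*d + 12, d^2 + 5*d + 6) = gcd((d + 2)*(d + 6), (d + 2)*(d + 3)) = d + 2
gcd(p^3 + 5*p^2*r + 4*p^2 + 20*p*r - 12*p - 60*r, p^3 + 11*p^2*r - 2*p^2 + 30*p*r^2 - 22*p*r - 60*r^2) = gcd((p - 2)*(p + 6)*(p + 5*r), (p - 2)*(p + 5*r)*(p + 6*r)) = p^2 + 5*p*r - 2*p - 10*r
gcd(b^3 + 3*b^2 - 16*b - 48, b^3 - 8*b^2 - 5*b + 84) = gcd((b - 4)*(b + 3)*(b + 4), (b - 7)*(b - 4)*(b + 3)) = b^2 - b - 12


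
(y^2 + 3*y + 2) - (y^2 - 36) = 3*y + 38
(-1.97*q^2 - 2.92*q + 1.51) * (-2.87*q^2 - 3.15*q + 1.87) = 5.6539*q^4 + 14.5859*q^3 + 1.1804*q^2 - 10.2169*q + 2.8237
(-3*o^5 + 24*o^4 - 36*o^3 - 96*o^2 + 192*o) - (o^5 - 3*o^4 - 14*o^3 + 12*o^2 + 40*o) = -4*o^5 + 27*o^4 - 22*o^3 - 108*o^2 + 152*o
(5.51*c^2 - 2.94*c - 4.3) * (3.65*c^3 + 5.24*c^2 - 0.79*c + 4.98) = 20.1115*c^5 + 18.1414*c^4 - 35.4535*c^3 + 7.2304*c^2 - 11.2442*c - 21.414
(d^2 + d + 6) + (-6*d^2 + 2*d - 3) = -5*d^2 + 3*d + 3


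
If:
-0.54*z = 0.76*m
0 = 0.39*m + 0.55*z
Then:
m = 0.00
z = 0.00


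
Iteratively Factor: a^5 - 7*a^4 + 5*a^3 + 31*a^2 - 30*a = (a - 3)*(a^4 - 4*a^3 - 7*a^2 + 10*a) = (a - 3)*(a + 2)*(a^3 - 6*a^2 + 5*a) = (a - 5)*(a - 3)*(a + 2)*(a^2 - a) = (a - 5)*(a - 3)*(a - 1)*(a + 2)*(a)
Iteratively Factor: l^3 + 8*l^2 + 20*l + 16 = (l + 2)*(l^2 + 6*l + 8) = (l + 2)^2*(l + 4)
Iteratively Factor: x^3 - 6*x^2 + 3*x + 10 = (x - 5)*(x^2 - x - 2) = (x - 5)*(x + 1)*(x - 2)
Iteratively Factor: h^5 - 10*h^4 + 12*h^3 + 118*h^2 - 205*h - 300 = (h + 3)*(h^4 - 13*h^3 + 51*h^2 - 35*h - 100) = (h + 1)*(h + 3)*(h^3 - 14*h^2 + 65*h - 100) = (h - 5)*(h + 1)*(h + 3)*(h^2 - 9*h + 20) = (h - 5)^2*(h + 1)*(h + 3)*(h - 4)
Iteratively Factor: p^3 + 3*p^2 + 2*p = (p + 1)*(p^2 + 2*p) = p*(p + 1)*(p + 2)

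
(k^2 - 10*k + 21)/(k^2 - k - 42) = (k - 3)/(k + 6)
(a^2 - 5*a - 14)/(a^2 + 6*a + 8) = (a - 7)/(a + 4)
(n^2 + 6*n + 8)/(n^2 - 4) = (n + 4)/(n - 2)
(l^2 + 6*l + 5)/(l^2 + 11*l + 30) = (l + 1)/(l + 6)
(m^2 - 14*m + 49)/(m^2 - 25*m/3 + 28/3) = 3*(m - 7)/(3*m - 4)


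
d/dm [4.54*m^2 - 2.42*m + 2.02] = 9.08*m - 2.42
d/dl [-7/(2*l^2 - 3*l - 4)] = 7*(4*l - 3)/(-2*l^2 + 3*l + 4)^2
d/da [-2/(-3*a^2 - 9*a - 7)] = 6*(-2*a - 3)/(3*a^2 + 9*a + 7)^2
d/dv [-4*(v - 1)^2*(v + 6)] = -12*v^2 - 32*v + 44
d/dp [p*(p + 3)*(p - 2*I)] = 3*p^2 + p*(6 - 4*I) - 6*I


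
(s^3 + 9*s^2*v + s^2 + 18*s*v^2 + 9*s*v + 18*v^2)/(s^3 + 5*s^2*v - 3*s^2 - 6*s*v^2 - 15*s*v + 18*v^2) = (s^2 + 3*s*v + s + 3*v)/(s^2 - s*v - 3*s + 3*v)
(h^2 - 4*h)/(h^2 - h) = (h - 4)/(h - 1)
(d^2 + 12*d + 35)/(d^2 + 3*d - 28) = (d + 5)/(d - 4)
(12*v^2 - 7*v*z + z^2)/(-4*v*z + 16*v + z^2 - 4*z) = (-3*v + z)/(z - 4)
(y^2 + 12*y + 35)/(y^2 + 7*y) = (y + 5)/y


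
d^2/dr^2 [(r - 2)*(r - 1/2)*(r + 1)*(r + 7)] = 12*r^2 + 33*r - 24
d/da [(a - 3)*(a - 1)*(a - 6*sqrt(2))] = 3*a^2 - 12*sqrt(2)*a - 8*a + 3 + 24*sqrt(2)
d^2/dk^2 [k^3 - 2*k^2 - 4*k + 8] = 6*k - 4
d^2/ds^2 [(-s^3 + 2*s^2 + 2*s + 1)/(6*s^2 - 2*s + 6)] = 2*(16*s^3 - 9*s^2 - 45*s + 8)/(27*s^6 - 27*s^5 + 90*s^4 - 55*s^3 + 90*s^2 - 27*s + 27)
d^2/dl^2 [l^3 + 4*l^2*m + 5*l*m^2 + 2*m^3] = 6*l + 8*m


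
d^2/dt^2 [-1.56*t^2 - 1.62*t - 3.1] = -3.12000000000000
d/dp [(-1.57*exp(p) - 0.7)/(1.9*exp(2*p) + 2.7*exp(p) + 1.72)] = (2.983*exp(2*p) + 2.66*exp(p) - 0.8104)*exp(p)/(3.61*exp(4*p) + 10.26*exp(3*p) + 13.826*exp(2*p) + 9.288*exp(p) + 2.9584)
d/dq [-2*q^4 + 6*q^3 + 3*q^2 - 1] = 2*q*(-4*q^2 + 9*q + 3)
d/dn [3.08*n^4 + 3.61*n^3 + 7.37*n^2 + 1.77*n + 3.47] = 12.32*n^3 + 10.83*n^2 + 14.74*n + 1.77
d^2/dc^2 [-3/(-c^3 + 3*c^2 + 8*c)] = 6*(3*c*(1 - c)*(-c^2 + 3*c + 8) - (-3*c^2 + 6*c + 8)^2)/(c^3*(-c^2 + 3*c + 8)^3)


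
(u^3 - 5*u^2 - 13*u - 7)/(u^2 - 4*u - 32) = (-u^3 + 5*u^2 + 13*u + 7)/(-u^2 + 4*u + 32)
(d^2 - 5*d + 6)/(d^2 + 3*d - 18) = (d - 2)/(d + 6)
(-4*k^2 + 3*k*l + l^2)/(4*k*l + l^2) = (-k + l)/l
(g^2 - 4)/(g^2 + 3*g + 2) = (g - 2)/(g + 1)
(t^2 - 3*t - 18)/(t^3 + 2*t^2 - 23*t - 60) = (t - 6)/(t^2 - t - 20)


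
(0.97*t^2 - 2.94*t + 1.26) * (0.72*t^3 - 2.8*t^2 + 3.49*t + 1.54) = 0.6984*t^5 - 4.8328*t^4 + 12.5245*t^3 - 12.2948*t^2 - 0.130199999999999*t + 1.9404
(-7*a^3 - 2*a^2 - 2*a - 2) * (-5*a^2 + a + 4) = 35*a^5 + 3*a^4 - 20*a^3 - 10*a - 8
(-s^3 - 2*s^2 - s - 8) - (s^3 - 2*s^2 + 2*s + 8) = -2*s^3 - 3*s - 16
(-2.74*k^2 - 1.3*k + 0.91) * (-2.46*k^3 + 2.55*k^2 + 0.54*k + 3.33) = 6.7404*k^5 - 3.789*k^4 - 7.0332*k^3 - 7.5057*k^2 - 3.8376*k + 3.0303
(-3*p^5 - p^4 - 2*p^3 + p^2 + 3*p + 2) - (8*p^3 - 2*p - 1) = -3*p^5 - p^4 - 10*p^3 + p^2 + 5*p + 3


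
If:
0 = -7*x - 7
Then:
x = -1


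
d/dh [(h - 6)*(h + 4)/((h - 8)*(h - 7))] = (-13*h^2 + 160*h - 472)/(h^4 - 30*h^3 + 337*h^2 - 1680*h + 3136)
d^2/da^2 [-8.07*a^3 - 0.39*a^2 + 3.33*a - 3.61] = -48.42*a - 0.78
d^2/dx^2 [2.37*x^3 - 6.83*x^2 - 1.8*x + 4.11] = 14.22*x - 13.66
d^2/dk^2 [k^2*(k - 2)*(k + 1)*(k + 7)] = 20*k^3 + 72*k^2 - 54*k - 28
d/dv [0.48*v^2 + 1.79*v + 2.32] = 0.96*v + 1.79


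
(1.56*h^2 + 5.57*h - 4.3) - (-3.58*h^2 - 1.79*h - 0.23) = 5.14*h^2 + 7.36*h - 4.07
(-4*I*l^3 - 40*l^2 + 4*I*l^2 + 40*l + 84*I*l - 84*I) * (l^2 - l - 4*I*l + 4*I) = -4*I*l^5 - 56*l^4 + 8*I*l^4 + 112*l^3 + 240*I*l^3 + 280*l^2 - 488*I*l^2 - 672*l + 244*I*l + 336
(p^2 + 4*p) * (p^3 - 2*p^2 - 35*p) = p^5 + 2*p^4 - 43*p^3 - 140*p^2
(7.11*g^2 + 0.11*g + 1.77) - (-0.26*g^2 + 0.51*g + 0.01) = 7.37*g^2 - 0.4*g + 1.76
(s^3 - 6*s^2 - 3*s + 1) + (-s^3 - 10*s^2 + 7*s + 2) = -16*s^2 + 4*s + 3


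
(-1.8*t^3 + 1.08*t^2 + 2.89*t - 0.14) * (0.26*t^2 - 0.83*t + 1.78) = -0.468*t^5 + 1.7748*t^4 - 3.349*t^3 - 0.5127*t^2 + 5.2604*t - 0.2492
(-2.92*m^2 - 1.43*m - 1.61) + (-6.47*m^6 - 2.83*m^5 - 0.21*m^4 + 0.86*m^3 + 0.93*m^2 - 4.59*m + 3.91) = -6.47*m^6 - 2.83*m^5 - 0.21*m^4 + 0.86*m^3 - 1.99*m^2 - 6.02*m + 2.3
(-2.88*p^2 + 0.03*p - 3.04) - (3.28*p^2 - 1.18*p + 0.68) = -6.16*p^2 + 1.21*p - 3.72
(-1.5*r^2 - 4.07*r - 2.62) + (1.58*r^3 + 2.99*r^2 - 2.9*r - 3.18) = 1.58*r^3 + 1.49*r^2 - 6.97*r - 5.8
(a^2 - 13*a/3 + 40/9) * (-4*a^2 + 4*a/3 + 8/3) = -4*a^4 + 56*a^3/3 - 188*a^2/9 - 152*a/27 + 320/27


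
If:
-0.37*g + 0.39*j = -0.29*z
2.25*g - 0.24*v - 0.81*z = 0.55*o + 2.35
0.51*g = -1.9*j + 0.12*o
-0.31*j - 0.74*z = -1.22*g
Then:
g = 0.550263085018001*z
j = -0.221545278316256*z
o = -1.16918212868088*z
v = 4.46309213360411*z - 9.79166666666667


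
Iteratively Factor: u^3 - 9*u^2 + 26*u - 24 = (u - 2)*(u^2 - 7*u + 12) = (u - 3)*(u - 2)*(u - 4)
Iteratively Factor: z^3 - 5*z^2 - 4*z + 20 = (z + 2)*(z^2 - 7*z + 10) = (z - 2)*(z + 2)*(z - 5)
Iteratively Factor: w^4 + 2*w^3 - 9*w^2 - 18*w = (w)*(w^3 + 2*w^2 - 9*w - 18) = w*(w - 3)*(w^2 + 5*w + 6) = w*(w - 3)*(w + 3)*(w + 2)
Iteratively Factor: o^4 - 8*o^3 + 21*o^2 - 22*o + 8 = (o - 1)*(o^3 - 7*o^2 + 14*o - 8) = (o - 1)^2*(o^2 - 6*o + 8) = (o - 2)*(o - 1)^2*(o - 4)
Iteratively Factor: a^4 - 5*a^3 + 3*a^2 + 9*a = (a)*(a^3 - 5*a^2 + 3*a + 9) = a*(a + 1)*(a^2 - 6*a + 9) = a*(a - 3)*(a + 1)*(a - 3)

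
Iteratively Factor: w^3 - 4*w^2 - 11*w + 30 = (w - 5)*(w^2 + w - 6) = (w - 5)*(w - 2)*(w + 3)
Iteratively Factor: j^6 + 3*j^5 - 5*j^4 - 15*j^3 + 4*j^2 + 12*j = (j + 2)*(j^5 + j^4 - 7*j^3 - j^2 + 6*j) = (j - 1)*(j + 2)*(j^4 + 2*j^3 - 5*j^2 - 6*j) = (j - 1)*(j + 2)*(j + 3)*(j^3 - j^2 - 2*j) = (j - 2)*(j - 1)*(j + 2)*(j + 3)*(j^2 + j) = j*(j - 2)*(j - 1)*(j + 2)*(j + 3)*(j + 1)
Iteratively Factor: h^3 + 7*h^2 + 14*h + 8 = (h + 2)*(h^2 + 5*h + 4) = (h + 1)*(h + 2)*(h + 4)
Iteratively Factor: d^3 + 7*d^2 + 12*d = (d + 4)*(d^2 + 3*d) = (d + 3)*(d + 4)*(d)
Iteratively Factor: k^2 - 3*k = (k)*(k - 3)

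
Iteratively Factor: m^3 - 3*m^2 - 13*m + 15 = (m - 1)*(m^2 - 2*m - 15) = (m - 1)*(m + 3)*(m - 5)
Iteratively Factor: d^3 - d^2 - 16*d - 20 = (d - 5)*(d^2 + 4*d + 4) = (d - 5)*(d + 2)*(d + 2)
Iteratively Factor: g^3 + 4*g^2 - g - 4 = (g + 1)*(g^2 + 3*g - 4) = (g - 1)*(g + 1)*(g + 4)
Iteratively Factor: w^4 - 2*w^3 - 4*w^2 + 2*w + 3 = (w - 3)*(w^3 + w^2 - w - 1) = (w - 3)*(w - 1)*(w^2 + 2*w + 1) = (w - 3)*(w - 1)*(w + 1)*(w + 1)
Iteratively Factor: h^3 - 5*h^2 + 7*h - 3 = (h - 1)*(h^2 - 4*h + 3) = (h - 1)^2*(h - 3)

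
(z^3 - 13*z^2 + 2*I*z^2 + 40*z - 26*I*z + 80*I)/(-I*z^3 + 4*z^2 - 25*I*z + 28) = (I*z^3 + z^2*(-2 - 13*I) + z*(26 + 40*I) - 80)/(z^3 + 4*I*z^2 + 25*z + 28*I)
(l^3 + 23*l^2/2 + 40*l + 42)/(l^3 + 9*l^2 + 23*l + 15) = (l^3 + 23*l^2/2 + 40*l + 42)/(l^3 + 9*l^2 + 23*l + 15)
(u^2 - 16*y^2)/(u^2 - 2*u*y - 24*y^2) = (-u + 4*y)/(-u + 6*y)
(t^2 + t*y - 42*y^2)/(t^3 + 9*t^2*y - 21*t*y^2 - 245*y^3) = (-t + 6*y)/(-t^2 - 2*t*y + 35*y^2)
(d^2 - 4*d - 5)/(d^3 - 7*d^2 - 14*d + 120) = (d + 1)/(d^2 - 2*d - 24)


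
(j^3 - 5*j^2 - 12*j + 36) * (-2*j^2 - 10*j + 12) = -2*j^5 + 86*j^3 - 12*j^2 - 504*j + 432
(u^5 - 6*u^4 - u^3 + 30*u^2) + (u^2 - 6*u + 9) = u^5 - 6*u^4 - u^3 + 31*u^2 - 6*u + 9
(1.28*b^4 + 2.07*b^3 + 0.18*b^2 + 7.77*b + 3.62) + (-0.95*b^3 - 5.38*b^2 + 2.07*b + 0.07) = 1.28*b^4 + 1.12*b^3 - 5.2*b^2 + 9.84*b + 3.69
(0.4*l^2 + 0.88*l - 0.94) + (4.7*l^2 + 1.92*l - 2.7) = 5.1*l^2 + 2.8*l - 3.64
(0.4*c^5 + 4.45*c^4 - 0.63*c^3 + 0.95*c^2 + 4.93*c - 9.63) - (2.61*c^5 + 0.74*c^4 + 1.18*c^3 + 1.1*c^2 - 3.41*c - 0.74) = -2.21*c^5 + 3.71*c^4 - 1.81*c^3 - 0.15*c^2 + 8.34*c - 8.89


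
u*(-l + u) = -l*u + u^2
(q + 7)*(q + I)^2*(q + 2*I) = q^4 + 7*q^3 + 4*I*q^3 - 5*q^2 + 28*I*q^2 - 35*q - 2*I*q - 14*I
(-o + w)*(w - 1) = -o*w + o + w^2 - w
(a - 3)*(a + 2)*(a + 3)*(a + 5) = a^4 + 7*a^3 + a^2 - 63*a - 90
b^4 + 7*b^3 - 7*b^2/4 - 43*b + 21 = (b - 2)*(b - 1/2)*(b + 7/2)*(b + 6)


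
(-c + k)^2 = c^2 - 2*c*k + k^2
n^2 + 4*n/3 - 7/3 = (n - 1)*(n + 7/3)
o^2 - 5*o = o*(o - 5)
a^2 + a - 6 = (a - 2)*(a + 3)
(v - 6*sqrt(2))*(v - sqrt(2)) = v^2 - 7*sqrt(2)*v + 12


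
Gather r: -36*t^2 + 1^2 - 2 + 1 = -36*t^2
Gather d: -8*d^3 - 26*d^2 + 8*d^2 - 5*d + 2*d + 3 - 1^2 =-8*d^3 - 18*d^2 - 3*d + 2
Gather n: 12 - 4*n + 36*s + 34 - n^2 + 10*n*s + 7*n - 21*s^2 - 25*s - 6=-n^2 + n*(10*s + 3) - 21*s^2 + 11*s + 40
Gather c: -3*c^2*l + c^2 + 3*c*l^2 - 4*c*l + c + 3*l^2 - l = c^2*(1 - 3*l) + c*(3*l^2 - 4*l + 1) + 3*l^2 - l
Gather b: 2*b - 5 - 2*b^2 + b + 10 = -2*b^2 + 3*b + 5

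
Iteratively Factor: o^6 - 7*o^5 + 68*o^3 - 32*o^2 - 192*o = (o - 4)*(o^5 - 3*o^4 - 12*o^3 + 20*o^2 + 48*o) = (o - 4)*(o + 2)*(o^4 - 5*o^3 - 2*o^2 + 24*o) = o*(o - 4)*(o + 2)*(o^3 - 5*o^2 - 2*o + 24) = o*(o - 4)*(o - 3)*(o + 2)*(o^2 - 2*o - 8) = o*(o - 4)^2*(o - 3)*(o + 2)*(o + 2)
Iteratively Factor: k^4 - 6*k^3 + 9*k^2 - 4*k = (k - 4)*(k^3 - 2*k^2 + k) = k*(k - 4)*(k^2 - 2*k + 1) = k*(k - 4)*(k - 1)*(k - 1)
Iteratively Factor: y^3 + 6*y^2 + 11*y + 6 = (y + 3)*(y^2 + 3*y + 2) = (y + 2)*(y + 3)*(y + 1)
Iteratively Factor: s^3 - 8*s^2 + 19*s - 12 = (s - 4)*(s^2 - 4*s + 3) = (s - 4)*(s - 1)*(s - 3)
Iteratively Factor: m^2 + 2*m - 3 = (m - 1)*(m + 3)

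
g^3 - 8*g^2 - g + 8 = (g - 8)*(g - 1)*(g + 1)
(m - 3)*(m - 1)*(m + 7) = m^3 + 3*m^2 - 25*m + 21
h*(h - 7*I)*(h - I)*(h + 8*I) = h^4 + 57*h^2 - 56*I*h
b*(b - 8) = b^2 - 8*b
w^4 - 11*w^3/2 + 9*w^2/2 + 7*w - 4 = (w - 4)*(w - 2)*(w - 1/2)*(w + 1)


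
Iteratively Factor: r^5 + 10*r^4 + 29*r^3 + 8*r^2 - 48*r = (r + 3)*(r^4 + 7*r^3 + 8*r^2 - 16*r) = (r + 3)*(r + 4)*(r^3 + 3*r^2 - 4*r) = (r + 3)*(r + 4)^2*(r^2 - r) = (r - 1)*(r + 3)*(r + 4)^2*(r)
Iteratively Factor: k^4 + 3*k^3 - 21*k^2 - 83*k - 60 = (k + 1)*(k^3 + 2*k^2 - 23*k - 60) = (k - 5)*(k + 1)*(k^2 + 7*k + 12) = (k - 5)*(k + 1)*(k + 3)*(k + 4)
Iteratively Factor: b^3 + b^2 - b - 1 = (b + 1)*(b^2 - 1) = (b - 1)*(b + 1)*(b + 1)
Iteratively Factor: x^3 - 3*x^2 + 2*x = (x - 1)*(x^2 - 2*x) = x*(x - 1)*(x - 2)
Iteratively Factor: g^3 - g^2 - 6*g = (g - 3)*(g^2 + 2*g) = (g - 3)*(g + 2)*(g)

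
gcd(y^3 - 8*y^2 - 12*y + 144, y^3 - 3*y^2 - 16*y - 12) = y - 6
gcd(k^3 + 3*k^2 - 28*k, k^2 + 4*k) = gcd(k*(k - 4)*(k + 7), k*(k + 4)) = k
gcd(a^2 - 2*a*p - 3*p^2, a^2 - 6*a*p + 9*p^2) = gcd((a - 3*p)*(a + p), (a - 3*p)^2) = -a + 3*p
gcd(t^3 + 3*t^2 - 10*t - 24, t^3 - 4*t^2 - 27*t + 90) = t - 3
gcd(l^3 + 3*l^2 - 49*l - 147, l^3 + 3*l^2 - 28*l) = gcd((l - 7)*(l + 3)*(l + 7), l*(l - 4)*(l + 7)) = l + 7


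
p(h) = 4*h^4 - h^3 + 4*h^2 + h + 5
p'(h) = 16*h^3 - 3*h^2 + 8*h + 1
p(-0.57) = 6.34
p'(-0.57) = -7.50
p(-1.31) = 24.58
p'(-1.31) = -50.60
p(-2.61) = 233.04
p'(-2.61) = -324.79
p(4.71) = 1962.50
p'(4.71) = 1643.92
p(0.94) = 11.77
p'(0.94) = 19.16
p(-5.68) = 4475.07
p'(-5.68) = -3073.23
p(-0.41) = 5.44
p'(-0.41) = -3.89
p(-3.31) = 561.92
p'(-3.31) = -638.58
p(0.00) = 5.00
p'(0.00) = 1.00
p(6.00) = 5123.00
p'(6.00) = 3397.00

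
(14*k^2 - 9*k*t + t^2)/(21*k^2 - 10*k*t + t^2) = (-2*k + t)/(-3*k + t)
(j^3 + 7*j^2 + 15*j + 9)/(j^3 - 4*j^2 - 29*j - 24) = (j + 3)/(j - 8)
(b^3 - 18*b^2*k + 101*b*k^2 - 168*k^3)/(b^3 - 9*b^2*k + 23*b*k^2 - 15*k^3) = (b^2 - 15*b*k + 56*k^2)/(b^2 - 6*b*k + 5*k^2)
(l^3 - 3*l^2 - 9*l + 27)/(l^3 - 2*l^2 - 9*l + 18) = (l - 3)/(l - 2)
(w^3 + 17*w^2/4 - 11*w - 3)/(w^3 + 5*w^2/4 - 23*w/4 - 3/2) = (w + 6)/(w + 3)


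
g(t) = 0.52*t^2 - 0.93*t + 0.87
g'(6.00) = 5.31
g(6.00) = 14.01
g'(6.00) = 5.31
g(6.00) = 14.01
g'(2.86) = 2.04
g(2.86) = 2.46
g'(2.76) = 1.94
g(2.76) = 2.26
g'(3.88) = 3.11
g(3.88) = 5.09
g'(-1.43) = -2.42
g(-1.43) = 3.26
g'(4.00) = 3.23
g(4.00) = 5.47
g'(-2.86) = -3.90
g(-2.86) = 7.78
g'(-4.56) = -5.67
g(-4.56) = 15.92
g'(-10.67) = -12.03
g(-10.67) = 69.99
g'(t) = 1.04*t - 0.93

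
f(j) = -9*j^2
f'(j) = -18*j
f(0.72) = -4.67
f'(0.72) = -12.96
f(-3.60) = -116.64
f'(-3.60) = 64.80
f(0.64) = -3.69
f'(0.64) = -11.52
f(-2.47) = -54.91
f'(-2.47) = 44.46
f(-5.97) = -320.77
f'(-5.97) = 107.46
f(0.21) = -0.40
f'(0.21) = -3.78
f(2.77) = -69.06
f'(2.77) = -49.86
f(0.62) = -3.46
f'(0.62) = -11.16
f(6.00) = -324.00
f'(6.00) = -108.00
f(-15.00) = -2025.00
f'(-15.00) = 270.00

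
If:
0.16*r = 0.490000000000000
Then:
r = 3.06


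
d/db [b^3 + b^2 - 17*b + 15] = 3*b^2 + 2*b - 17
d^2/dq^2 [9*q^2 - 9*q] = 18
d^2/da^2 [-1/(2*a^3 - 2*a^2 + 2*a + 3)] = 4*((3*a - 1)*(2*a^3 - 2*a^2 + 2*a + 3) - 2*(3*a^2 - 2*a + 1)^2)/(2*a^3 - 2*a^2 + 2*a + 3)^3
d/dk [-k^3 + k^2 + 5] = k*(2 - 3*k)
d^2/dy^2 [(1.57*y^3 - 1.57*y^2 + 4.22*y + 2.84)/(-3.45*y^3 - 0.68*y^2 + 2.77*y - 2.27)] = (-5.6843418860808e-14*y^7 + 44.74029*y^6 - 391.39353*y^5 - 227.47023*y^4 - 376.629624*y^3 + 596.24193*y^2 + 156.088938*y - 71.704194)/(41.063625*y^9 + 24.2811*y^8 - 94.123935*y^7 + 42.379937*y^6 + 107.524491*y^5 - 111.35787*y^4 + 6.42395*y^3 + 62.764365*y^2 - 42.820599*y + 11.697083)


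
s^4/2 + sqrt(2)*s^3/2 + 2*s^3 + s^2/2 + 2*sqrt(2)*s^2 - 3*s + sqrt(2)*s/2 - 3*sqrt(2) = (s/2 + 1)*(s - 1)*(s + 3)*(s + sqrt(2))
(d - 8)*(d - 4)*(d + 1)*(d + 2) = d^4 - 9*d^3 - 2*d^2 + 72*d + 64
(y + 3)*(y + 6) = y^2 + 9*y + 18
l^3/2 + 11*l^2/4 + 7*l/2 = l*(l/2 + 1)*(l + 7/2)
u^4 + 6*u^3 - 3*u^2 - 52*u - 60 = (u - 3)*(u + 2)^2*(u + 5)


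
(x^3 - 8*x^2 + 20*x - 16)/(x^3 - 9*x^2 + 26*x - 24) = (x - 2)/(x - 3)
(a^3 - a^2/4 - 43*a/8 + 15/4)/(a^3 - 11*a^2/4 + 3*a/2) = (a + 5/2)/a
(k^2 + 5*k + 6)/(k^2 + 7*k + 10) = (k + 3)/(k + 5)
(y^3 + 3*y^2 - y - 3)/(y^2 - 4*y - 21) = (y^2 - 1)/(y - 7)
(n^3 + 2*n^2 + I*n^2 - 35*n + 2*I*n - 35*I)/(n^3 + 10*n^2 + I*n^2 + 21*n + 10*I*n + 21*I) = (n - 5)/(n + 3)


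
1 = 1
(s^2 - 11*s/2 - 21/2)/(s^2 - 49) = (s + 3/2)/(s + 7)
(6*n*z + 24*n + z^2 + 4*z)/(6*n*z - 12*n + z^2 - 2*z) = (z + 4)/(z - 2)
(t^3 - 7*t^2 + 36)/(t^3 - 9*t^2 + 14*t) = (t^3 - 7*t^2 + 36)/(t*(t^2 - 9*t + 14))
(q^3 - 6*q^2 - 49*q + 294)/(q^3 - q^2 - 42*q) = (q^2 + q - 42)/(q*(q + 6))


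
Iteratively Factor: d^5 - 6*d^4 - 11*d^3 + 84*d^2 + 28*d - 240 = (d - 4)*(d^4 - 2*d^3 - 19*d^2 + 8*d + 60) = (d - 4)*(d + 3)*(d^3 - 5*d^2 - 4*d + 20) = (d - 5)*(d - 4)*(d + 3)*(d^2 - 4) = (d - 5)*(d - 4)*(d + 2)*(d + 3)*(d - 2)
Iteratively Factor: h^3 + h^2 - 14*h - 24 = (h + 2)*(h^2 - h - 12) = (h - 4)*(h + 2)*(h + 3)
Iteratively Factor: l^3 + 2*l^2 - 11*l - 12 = (l - 3)*(l^2 + 5*l + 4) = (l - 3)*(l + 4)*(l + 1)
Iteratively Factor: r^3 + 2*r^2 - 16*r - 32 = (r - 4)*(r^2 + 6*r + 8) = (r - 4)*(r + 4)*(r + 2)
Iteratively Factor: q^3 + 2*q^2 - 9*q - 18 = (q + 3)*(q^2 - q - 6) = (q - 3)*(q + 3)*(q + 2)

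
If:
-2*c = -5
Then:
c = 5/2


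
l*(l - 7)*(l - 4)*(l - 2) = l^4 - 13*l^3 + 50*l^2 - 56*l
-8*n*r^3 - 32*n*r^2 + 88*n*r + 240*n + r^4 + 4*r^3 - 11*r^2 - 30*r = (-8*n + r)*(r - 3)*(r + 2)*(r + 5)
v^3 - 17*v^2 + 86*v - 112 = (v - 8)*(v - 7)*(v - 2)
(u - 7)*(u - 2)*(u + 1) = u^3 - 8*u^2 + 5*u + 14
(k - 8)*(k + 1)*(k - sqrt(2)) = k^3 - 7*k^2 - sqrt(2)*k^2 - 8*k + 7*sqrt(2)*k + 8*sqrt(2)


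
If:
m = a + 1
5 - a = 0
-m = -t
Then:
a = 5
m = 6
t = 6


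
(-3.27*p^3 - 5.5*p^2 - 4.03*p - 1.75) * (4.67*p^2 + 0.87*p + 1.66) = -15.2709*p^5 - 28.5299*p^4 - 29.0333*p^3 - 20.8086*p^2 - 8.2123*p - 2.905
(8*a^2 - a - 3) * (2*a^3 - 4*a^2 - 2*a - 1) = 16*a^5 - 34*a^4 - 18*a^3 + 6*a^2 + 7*a + 3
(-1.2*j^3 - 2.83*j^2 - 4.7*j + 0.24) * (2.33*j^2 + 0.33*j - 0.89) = -2.796*j^5 - 6.9899*j^4 - 10.8169*j^3 + 1.5269*j^2 + 4.2622*j - 0.2136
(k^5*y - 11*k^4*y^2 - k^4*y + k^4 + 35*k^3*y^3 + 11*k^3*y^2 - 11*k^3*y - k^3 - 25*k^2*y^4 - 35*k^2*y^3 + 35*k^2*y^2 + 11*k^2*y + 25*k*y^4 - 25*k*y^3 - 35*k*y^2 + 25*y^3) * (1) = k^5*y - 11*k^4*y^2 - k^4*y + k^4 + 35*k^3*y^3 + 11*k^3*y^2 - 11*k^3*y - k^3 - 25*k^2*y^4 - 35*k^2*y^3 + 35*k^2*y^2 + 11*k^2*y + 25*k*y^4 - 25*k*y^3 - 35*k*y^2 + 25*y^3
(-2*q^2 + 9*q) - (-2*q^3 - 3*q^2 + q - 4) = 2*q^3 + q^2 + 8*q + 4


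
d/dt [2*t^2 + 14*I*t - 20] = 4*t + 14*I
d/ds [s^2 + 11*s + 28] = 2*s + 11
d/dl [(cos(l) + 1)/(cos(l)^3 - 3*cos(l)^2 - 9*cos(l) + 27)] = 2*(cos(l)^2 + 3*cos(l) + 6)*sin(l)/((cos(l) - 3)^3*(cos(l) + 3)^2)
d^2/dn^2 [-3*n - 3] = 0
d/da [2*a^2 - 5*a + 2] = 4*a - 5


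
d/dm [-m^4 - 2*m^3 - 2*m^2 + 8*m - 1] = -4*m^3 - 6*m^2 - 4*m + 8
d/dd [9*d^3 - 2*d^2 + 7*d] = 27*d^2 - 4*d + 7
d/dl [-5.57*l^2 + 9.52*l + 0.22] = 9.52 - 11.14*l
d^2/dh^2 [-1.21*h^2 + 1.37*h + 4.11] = -2.42000000000000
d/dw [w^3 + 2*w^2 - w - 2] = 3*w^2 + 4*w - 1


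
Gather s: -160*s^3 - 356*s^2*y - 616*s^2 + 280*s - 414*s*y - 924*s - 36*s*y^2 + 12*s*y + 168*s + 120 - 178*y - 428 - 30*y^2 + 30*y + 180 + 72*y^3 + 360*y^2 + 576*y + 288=-160*s^3 + s^2*(-356*y - 616) + s*(-36*y^2 - 402*y - 476) + 72*y^3 + 330*y^2 + 428*y + 160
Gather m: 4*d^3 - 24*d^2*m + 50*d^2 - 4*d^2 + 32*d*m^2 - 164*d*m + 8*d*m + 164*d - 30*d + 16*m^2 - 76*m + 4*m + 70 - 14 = 4*d^3 + 46*d^2 + 134*d + m^2*(32*d + 16) + m*(-24*d^2 - 156*d - 72) + 56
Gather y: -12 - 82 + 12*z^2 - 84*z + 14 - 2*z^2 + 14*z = 10*z^2 - 70*z - 80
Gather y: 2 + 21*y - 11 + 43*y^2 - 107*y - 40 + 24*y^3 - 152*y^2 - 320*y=24*y^3 - 109*y^2 - 406*y - 49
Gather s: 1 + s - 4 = s - 3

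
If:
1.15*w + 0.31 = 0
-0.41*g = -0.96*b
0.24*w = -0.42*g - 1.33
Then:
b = -1.29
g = -3.01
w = -0.27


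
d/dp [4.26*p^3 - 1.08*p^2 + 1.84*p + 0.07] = 12.78*p^2 - 2.16*p + 1.84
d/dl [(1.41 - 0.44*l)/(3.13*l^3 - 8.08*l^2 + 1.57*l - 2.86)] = (2.7544*l^3 - 16.7951*l^2 + 22.7856*l - 0.9553)/(9.7969*l^6 - 50.5808*l^5 + 75.1146*l^4 - 43.2748*l^3 + 48.6825*l^2 - 8.9804*l + 8.1796)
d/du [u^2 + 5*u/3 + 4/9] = 2*u + 5/3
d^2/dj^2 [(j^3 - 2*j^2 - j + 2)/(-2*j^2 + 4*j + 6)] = -2/(j^3 - 9*j^2 + 27*j - 27)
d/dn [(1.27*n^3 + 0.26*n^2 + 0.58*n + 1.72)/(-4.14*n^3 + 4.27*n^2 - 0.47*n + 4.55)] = (6.4993*n^4 + 3.6086*n^3 + 36.0991*n^2 - 12.3228*n + 3.4474)/(17.1396*n^6 - 35.3556*n^5 + 22.1245*n^4 - 41.6878*n^3 + 39.0779*n^2 - 4.277*n + 20.7025)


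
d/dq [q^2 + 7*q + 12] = 2*q + 7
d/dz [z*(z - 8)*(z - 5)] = 3*z^2 - 26*z + 40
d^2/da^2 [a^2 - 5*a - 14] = 2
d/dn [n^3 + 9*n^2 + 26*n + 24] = 3*n^2 + 18*n + 26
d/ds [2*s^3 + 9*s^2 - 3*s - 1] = 6*s^2 + 18*s - 3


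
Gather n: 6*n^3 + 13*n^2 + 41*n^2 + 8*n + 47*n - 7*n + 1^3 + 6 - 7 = 6*n^3 + 54*n^2 + 48*n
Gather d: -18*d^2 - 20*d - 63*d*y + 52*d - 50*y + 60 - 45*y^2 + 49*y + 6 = -18*d^2 + d*(32 - 63*y) - 45*y^2 - y + 66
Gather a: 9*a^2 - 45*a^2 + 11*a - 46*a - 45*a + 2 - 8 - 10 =-36*a^2 - 80*a - 16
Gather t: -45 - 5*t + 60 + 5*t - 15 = 0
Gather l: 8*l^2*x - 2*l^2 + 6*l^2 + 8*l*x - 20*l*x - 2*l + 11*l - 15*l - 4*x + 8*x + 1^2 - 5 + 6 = l^2*(8*x + 4) + l*(-12*x - 6) + 4*x + 2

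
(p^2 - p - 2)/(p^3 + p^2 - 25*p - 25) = (p - 2)/(p^2 - 25)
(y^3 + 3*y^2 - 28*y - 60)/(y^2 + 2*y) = y + 1 - 30/y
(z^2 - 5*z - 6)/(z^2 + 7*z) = (z^2 - 5*z - 6)/(z*(z + 7))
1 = 1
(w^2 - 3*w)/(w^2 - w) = (w - 3)/(w - 1)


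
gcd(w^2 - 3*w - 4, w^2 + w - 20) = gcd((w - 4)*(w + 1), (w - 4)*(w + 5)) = w - 4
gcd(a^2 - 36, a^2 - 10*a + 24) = a - 6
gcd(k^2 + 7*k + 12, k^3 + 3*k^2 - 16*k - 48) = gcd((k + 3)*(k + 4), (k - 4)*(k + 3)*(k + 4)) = k^2 + 7*k + 12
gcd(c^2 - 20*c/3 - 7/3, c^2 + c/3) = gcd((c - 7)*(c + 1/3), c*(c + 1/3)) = c + 1/3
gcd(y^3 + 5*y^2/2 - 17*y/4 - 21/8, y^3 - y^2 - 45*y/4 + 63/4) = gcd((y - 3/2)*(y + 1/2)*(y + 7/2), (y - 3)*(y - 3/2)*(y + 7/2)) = y^2 + 2*y - 21/4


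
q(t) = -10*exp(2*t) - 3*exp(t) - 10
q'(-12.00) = 0.00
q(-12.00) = -10.00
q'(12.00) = -529782930861.24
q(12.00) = -264891709572.81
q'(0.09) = -27.23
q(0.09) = -25.25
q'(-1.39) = -1.99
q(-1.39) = -11.37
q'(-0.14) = -17.72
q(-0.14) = -20.17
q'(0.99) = -152.93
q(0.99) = -90.50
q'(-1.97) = -0.81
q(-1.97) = -10.61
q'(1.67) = -580.32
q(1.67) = -308.13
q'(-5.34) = -0.01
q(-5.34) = -10.01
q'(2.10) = -1358.23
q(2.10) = -701.36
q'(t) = -20*exp(2*t) - 3*exp(t)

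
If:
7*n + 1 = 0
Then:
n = -1/7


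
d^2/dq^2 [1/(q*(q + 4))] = 2*(q^2 + q*(q + 4) + (q + 4)^2)/(q^3*(q + 4)^3)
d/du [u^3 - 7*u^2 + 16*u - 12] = 3*u^2 - 14*u + 16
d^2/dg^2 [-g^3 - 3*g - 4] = -6*g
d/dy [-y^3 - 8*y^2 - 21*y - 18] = -3*y^2 - 16*y - 21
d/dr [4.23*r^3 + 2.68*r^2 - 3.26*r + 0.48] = 12.69*r^2 + 5.36*r - 3.26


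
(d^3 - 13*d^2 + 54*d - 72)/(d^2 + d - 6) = (d^3 - 13*d^2 + 54*d - 72)/(d^2 + d - 6)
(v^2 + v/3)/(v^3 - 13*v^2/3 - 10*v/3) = (3*v + 1)/(3*v^2 - 13*v - 10)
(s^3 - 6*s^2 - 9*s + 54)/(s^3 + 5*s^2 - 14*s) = (s^3 - 6*s^2 - 9*s + 54)/(s*(s^2 + 5*s - 14))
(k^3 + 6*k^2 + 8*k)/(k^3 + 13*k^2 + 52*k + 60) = k*(k + 4)/(k^2 + 11*k + 30)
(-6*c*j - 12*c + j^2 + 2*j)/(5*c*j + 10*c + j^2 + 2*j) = (-6*c + j)/(5*c + j)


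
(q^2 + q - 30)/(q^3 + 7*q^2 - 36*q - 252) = (q - 5)/(q^2 + q - 42)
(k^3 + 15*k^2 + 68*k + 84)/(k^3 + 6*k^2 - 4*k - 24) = (k + 7)/(k - 2)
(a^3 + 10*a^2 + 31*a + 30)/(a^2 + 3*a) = a + 7 + 10/a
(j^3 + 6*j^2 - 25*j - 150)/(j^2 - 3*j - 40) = (j^2 + j - 30)/(j - 8)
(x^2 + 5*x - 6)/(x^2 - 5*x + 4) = (x + 6)/(x - 4)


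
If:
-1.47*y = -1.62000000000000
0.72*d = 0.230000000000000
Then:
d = 0.32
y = 1.10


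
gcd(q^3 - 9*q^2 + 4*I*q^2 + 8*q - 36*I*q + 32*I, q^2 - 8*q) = q - 8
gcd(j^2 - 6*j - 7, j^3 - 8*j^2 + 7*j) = j - 7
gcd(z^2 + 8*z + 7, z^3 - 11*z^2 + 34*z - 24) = 1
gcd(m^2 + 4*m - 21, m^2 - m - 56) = m + 7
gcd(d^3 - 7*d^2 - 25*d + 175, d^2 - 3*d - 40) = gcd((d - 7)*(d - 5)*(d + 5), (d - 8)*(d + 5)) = d + 5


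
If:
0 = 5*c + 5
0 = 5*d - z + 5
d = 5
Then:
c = -1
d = 5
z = 30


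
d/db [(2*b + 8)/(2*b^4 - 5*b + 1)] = 2*(2*b^4 - 5*b - (b + 4)*(8*b^3 - 5) + 1)/(2*b^4 - 5*b + 1)^2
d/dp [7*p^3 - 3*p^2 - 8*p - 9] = 21*p^2 - 6*p - 8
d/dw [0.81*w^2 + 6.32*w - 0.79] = 1.62*w + 6.32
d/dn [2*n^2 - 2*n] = 4*n - 2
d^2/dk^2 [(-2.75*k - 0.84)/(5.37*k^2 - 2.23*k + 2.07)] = (-(2.75*k + 0.84)*(10.74*k - 2.23)*(21.48*k - 4.46) + (88.605*k - 3.2434)*(5.37*k^2 - 2.23*k + 2.07))/(5.37*k^2 - 2.23*k + 2.07)^3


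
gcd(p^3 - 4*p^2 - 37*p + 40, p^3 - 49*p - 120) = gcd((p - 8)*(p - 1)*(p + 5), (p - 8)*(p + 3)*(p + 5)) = p^2 - 3*p - 40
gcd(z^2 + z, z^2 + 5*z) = z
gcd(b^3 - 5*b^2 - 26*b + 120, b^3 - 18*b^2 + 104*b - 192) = b^2 - 10*b + 24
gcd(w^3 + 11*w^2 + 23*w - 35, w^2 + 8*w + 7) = w + 7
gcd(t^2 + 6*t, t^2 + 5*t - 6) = t + 6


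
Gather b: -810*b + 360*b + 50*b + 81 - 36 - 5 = 40 - 400*b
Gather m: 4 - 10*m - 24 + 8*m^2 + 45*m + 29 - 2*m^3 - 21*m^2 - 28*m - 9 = -2*m^3 - 13*m^2 + 7*m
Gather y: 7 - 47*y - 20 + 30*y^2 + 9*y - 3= 30*y^2 - 38*y - 16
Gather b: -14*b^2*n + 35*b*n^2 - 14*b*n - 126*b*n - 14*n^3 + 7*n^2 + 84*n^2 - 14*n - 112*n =-14*b^2*n + b*(35*n^2 - 140*n) - 14*n^3 + 91*n^2 - 126*n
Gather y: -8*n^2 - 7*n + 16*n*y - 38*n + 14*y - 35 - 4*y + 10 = -8*n^2 - 45*n + y*(16*n + 10) - 25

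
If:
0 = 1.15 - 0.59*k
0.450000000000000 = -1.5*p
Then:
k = 1.95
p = -0.30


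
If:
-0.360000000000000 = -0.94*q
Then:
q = 0.38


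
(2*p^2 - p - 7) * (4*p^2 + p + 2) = 8*p^4 - 2*p^3 - 25*p^2 - 9*p - 14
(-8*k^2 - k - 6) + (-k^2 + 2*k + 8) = -9*k^2 + k + 2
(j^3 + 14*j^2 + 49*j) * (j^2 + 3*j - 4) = j^5 + 17*j^4 + 87*j^3 + 91*j^2 - 196*j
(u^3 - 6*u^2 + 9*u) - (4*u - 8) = u^3 - 6*u^2 + 5*u + 8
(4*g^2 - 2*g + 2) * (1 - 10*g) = -40*g^3 + 24*g^2 - 22*g + 2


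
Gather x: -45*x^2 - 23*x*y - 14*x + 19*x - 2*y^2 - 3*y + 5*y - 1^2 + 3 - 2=-45*x^2 + x*(5 - 23*y) - 2*y^2 + 2*y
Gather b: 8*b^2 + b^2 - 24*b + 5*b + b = 9*b^2 - 18*b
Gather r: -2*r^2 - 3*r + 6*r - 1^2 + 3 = -2*r^2 + 3*r + 2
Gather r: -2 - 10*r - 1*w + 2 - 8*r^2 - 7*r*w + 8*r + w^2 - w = -8*r^2 + r*(-7*w - 2) + w^2 - 2*w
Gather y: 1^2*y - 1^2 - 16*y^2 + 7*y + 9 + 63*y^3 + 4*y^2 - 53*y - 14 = 63*y^3 - 12*y^2 - 45*y - 6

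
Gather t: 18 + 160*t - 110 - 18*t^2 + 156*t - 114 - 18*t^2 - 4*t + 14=-36*t^2 + 312*t - 192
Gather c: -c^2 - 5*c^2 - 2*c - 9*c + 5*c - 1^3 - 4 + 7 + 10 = -6*c^2 - 6*c + 12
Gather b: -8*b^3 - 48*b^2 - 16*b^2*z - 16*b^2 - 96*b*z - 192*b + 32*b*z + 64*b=-8*b^3 + b^2*(-16*z - 64) + b*(-64*z - 128)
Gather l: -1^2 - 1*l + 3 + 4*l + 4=3*l + 6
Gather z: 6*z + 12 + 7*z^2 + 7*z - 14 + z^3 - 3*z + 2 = z^3 + 7*z^2 + 10*z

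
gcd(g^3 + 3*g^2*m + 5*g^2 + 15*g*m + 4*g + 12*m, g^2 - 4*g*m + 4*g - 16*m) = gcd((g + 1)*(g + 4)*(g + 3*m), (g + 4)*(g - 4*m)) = g + 4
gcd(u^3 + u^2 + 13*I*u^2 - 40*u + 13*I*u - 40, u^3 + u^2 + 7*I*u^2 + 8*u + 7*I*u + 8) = u^2 + u*(1 + 8*I) + 8*I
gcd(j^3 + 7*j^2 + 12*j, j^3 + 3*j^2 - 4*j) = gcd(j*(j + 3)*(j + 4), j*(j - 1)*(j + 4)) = j^2 + 4*j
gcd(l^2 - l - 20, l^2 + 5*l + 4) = l + 4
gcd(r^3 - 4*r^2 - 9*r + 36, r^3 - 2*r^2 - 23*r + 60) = r^2 - 7*r + 12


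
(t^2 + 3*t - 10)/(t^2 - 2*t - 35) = (t - 2)/(t - 7)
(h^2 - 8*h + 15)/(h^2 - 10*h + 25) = (h - 3)/(h - 5)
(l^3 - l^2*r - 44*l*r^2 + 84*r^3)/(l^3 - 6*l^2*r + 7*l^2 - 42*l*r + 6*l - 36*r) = (l^2 + 5*l*r - 14*r^2)/(l^2 + 7*l + 6)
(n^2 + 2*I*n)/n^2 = (n + 2*I)/n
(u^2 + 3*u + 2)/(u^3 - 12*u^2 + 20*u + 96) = (u + 1)/(u^2 - 14*u + 48)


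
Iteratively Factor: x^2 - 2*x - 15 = (x - 5)*(x + 3)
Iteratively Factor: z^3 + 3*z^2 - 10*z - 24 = (z + 2)*(z^2 + z - 12) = (z + 2)*(z + 4)*(z - 3)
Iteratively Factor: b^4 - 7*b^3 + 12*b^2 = (b)*(b^3 - 7*b^2 + 12*b) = b^2*(b^2 - 7*b + 12) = b^2*(b - 3)*(b - 4)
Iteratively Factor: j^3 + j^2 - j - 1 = (j - 1)*(j^2 + 2*j + 1) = (j - 1)*(j + 1)*(j + 1)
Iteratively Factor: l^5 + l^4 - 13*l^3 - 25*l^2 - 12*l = (l + 1)*(l^4 - 13*l^2 - 12*l) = (l + 1)^2*(l^3 - l^2 - 12*l) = (l + 1)^2*(l + 3)*(l^2 - 4*l) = (l - 4)*(l + 1)^2*(l + 3)*(l)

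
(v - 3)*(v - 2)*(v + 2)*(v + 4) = v^4 + v^3 - 16*v^2 - 4*v + 48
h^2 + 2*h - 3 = (h - 1)*(h + 3)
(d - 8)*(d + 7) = d^2 - d - 56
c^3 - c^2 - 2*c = c*(c - 2)*(c + 1)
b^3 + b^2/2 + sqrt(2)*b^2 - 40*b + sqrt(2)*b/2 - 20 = (b + 1/2)*(b - 4*sqrt(2))*(b + 5*sqrt(2))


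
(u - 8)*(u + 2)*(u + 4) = u^3 - 2*u^2 - 40*u - 64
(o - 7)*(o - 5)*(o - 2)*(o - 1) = o^4 - 15*o^3 + 73*o^2 - 129*o + 70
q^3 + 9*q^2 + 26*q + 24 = (q + 2)*(q + 3)*(q + 4)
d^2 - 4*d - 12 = (d - 6)*(d + 2)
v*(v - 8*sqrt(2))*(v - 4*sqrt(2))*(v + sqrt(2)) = v^4 - 11*sqrt(2)*v^3 + 40*v^2 + 64*sqrt(2)*v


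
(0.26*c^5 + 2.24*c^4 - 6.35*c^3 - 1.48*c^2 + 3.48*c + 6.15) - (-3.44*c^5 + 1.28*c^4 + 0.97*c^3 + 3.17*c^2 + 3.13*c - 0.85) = 3.7*c^5 + 0.96*c^4 - 7.32*c^3 - 4.65*c^2 + 0.35*c + 7.0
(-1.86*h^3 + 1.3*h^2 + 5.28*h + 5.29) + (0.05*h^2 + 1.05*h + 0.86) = -1.86*h^3 + 1.35*h^2 + 6.33*h + 6.15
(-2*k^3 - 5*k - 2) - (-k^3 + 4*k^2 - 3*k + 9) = -k^3 - 4*k^2 - 2*k - 11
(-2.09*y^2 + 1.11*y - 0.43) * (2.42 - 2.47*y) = 5.1623*y^3 - 7.7995*y^2 + 3.7483*y - 1.0406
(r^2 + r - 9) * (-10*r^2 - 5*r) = -10*r^4 - 15*r^3 + 85*r^2 + 45*r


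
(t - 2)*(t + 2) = t^2 - 4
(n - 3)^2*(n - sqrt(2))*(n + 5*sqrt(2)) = n^4 - 6*n^3 + 4*sqrt(2)*n^3 - 24*sqrt(2)*n^2 - n^2 + 36*sqrt(2)*n + 60*n - 90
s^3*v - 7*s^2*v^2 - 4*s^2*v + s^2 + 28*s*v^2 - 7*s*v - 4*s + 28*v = (s - 4)*(s - 7*v)*(s*v + 1)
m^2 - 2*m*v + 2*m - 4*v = (m + 2)*(m - 2*v)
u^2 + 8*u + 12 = (u + 2)*(u + 6)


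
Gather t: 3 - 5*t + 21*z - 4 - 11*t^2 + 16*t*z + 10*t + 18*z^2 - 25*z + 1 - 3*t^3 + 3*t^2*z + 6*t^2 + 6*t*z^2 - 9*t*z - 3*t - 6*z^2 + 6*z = -3*t^3 + t^2*(3*z - 5) + t*(6*z^2 + 7*z + 2) + 12*z^2 + 2*z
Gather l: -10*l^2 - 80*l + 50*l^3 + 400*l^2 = 50*l^3 + 390*l^2 - 80*l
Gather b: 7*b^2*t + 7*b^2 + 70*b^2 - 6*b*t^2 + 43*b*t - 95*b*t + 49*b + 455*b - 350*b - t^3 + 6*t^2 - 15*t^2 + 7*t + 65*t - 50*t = b^2*(7*t + 77) + b*(-6*t^2 - 52*t + 154) - t^3 - 9*t^2 + 22*t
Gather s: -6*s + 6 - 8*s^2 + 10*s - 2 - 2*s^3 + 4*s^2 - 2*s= -2*s^3 - 4*s^2 + 2*s + 4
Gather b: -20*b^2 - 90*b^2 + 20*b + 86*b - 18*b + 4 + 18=-110*b^2 + 88*b + 22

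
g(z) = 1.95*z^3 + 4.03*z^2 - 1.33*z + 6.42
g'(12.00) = 937.79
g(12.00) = 3940.38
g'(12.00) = 937.79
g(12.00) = 3940.38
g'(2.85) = 69.16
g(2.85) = 80.50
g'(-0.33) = -3.35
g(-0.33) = 7.23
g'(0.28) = 1.39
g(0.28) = 6.41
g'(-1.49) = -0.35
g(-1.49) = 10.90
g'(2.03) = 39.14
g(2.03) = 36.64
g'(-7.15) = 240.11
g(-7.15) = -490.82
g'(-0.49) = -3.87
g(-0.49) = 7.81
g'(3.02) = 76.37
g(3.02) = 92.87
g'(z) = 5.85*z^2 + 8.06*z - 1.33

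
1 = 1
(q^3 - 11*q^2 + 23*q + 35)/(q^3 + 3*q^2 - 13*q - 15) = (q^2 - 12*q + 35)/(q^2 + 2*q - 15)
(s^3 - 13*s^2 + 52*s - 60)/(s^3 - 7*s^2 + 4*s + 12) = (s - 5)/(s + 1)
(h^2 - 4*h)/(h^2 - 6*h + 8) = h/(h - 2)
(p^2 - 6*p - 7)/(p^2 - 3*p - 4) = (p - 7)/(p - 4)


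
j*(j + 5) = j^2 + 5*j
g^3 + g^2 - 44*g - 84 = (g - 7)*(g + 2)*(g + 6)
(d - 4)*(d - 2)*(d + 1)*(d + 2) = d^4 - 3*d^3 - 8*d^2 + 12*d + 16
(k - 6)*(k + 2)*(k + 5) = k^3 + k^2 - 32*k - 60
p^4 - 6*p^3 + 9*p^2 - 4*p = p*(p - 4)*(p - 1)^2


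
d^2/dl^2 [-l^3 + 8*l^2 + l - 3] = 16 - 6*l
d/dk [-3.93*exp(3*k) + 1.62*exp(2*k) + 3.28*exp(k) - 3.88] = (-11.79*exp(2*k) + 3.24*exp(k) + 3.28)*exp(k)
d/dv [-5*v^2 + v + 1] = 1 - 10*v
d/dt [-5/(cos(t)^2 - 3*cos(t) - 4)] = 5*(3 - 2*cos(t))*sin(t)/(sin(t)^2 + 3*cos(t) + 3)^2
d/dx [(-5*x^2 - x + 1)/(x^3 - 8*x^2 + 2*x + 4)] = (5*x^4 + 2*x^3 - 21*x^2 - 24*x - 6)/(x^6 - 16*x^5 + 68*x^4 - 24*x^3 - 60*x^2 + 16*x + 16)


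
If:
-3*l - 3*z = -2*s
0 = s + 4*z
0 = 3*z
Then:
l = 0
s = 0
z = 0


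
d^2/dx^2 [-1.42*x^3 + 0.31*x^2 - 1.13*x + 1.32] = 0.62 - 8.52*x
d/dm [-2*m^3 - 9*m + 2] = -6*m^2 - 9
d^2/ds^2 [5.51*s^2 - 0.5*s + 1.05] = 11.0200000000000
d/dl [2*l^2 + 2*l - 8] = 4*l + 2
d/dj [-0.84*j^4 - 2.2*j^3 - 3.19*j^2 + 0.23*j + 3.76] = -3.36*j^3 - 6.6*j^2 - 6.38*j + 0.23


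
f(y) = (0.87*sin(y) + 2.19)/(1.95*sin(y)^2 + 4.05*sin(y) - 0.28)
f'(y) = (-3.9*sin(y)*cos(y) - 4.05*cos(y))*(0.87*sin(y) + 2.19)/(1.95*sin(y)^2 + 4.05*sin(y) - 0.28)^2 + 0.87*cos(y)/(1.95*sin(y)^2 + 4.05*sin(y) - 0.28)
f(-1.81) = -0.57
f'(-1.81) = 0.10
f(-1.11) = -0.60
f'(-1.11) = -0.23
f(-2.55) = -0.88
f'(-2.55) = 1.08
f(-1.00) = -0.63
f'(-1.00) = -0.32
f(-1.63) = -0.56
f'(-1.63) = 0.02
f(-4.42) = 0.56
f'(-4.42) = 0.19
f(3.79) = -0.83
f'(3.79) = 0.90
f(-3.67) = 1.16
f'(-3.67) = 2.35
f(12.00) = -0.91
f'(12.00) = -1.18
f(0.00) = -7.82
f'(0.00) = -116.24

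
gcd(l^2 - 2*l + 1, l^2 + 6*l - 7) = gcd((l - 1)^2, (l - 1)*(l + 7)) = l - 1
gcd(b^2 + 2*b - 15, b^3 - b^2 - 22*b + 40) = b + 5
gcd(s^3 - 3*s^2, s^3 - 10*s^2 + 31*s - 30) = s - 3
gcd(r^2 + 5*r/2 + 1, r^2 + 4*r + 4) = r + 2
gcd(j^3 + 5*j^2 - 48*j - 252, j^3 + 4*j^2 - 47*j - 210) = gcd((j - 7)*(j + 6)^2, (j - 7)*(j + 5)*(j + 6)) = j^2 - j - 42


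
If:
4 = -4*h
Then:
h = -1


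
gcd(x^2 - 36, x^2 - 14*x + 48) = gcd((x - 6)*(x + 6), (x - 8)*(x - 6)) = x - 6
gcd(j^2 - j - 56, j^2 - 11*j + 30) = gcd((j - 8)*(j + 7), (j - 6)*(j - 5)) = 1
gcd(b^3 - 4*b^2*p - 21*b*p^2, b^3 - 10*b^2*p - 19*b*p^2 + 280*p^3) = -b + 7*p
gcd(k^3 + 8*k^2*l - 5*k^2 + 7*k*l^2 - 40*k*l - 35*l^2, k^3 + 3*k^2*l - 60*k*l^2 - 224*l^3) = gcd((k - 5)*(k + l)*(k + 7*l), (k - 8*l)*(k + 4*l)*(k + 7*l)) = k + 7*l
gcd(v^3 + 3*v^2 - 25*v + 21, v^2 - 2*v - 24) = 1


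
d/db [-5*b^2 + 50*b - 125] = 50 - 10*b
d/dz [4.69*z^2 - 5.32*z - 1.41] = 9.38*z - 5.32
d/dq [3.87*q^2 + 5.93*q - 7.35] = 7.74*q + 5.93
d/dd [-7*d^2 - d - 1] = -14*d - 1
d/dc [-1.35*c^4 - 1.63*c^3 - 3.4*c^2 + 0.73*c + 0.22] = -5.4*c^3 - 4.89*c^2 - 6.8*c + 0.73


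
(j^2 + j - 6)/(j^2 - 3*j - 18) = (j - 2)/(j - 6)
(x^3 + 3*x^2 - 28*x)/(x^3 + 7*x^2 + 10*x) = (x^2 + 3*x - 28)/(x^2 + 7*x + 10)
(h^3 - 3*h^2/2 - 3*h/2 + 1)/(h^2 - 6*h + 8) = (2*h^2 + h - 1)/(2*(h - 4))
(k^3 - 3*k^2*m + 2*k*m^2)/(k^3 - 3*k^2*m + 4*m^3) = k*(k - m)/(k^2 - k*m - 2*m^2)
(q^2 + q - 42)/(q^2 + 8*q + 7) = (q - 6)/(q + 1)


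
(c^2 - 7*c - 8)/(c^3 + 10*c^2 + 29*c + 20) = (c - 8)/(c^2 + 9*c + 20)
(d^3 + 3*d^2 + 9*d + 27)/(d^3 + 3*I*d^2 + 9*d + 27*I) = (d + 3)/(d + 3*I)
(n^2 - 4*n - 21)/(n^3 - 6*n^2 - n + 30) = (n^2 - 4*n - 21)/(n^3 - 6*n^2 - n + 30)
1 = 1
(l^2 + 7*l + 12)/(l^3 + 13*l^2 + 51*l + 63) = (l + 4)/(l^2 + 10*l + 21)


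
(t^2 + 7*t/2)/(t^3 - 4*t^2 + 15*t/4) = 2*(2*t + 7)/(4*t^2 - 16*t + 15)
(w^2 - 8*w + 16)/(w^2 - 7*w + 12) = (w - 4)/(w - 3)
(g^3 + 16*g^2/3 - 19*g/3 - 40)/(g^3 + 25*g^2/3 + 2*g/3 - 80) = (g + 3)/(g + 6)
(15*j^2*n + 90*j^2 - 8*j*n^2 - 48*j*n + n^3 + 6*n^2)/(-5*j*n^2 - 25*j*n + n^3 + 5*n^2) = (-3*j*n - 18*j + n^2 + 6*n)/(n*(n + 5))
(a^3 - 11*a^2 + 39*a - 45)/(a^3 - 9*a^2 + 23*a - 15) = (a - 3)/(a - 1)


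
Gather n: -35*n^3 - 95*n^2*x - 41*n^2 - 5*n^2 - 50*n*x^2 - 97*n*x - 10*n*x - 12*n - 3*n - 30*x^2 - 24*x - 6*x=-35*n^3 + n^2*(-95*x - 46) + n*(-50*x^2 - 107*x - 15) - 30*x^2 - 30*x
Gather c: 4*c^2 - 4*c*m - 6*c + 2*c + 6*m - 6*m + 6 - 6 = 4*c^2 + c*(-4*m - 4)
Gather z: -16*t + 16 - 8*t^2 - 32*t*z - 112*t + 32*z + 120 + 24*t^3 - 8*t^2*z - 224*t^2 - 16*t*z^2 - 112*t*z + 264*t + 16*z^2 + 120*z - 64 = 24*t^3 - 232*t^2 + 136*t + z^2*(16 - 16*t) + z*(-8*t^2 - 144*t + 152) + 72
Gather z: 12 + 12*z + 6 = 12*z + 18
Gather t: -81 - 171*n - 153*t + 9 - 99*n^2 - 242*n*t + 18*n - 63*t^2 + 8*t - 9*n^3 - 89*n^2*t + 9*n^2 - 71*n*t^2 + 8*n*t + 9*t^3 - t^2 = -9*n^3 - 90*n^2 - 153*n + 9*t^3 + t^2*(-71*n - 64) + t*(-89*n^2 - 234*n - 145) - 72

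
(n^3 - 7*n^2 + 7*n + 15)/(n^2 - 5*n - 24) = (-n^3 + 7*n^2 - 7*n - 15)/(-n^2 + 5*n + 24)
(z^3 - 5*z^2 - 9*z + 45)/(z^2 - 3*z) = z - 2 - 15/z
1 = 1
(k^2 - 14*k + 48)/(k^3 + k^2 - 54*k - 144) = (k - 6)/(k^2 + 9*k + 18)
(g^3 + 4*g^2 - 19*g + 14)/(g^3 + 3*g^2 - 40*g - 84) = (g^2 - 3*g + 2)/(g^2 - 4*g - 12)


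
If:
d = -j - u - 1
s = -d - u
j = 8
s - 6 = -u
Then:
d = -6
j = 8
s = 9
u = -3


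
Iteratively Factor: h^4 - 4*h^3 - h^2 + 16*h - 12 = (h - 3)*(h^3 - h^2 - 4*h + 4) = (h - 3)*(h - 1)*(h^2 - 4) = (h - 3)*(h - 1)*(h + 2)*(h - 2)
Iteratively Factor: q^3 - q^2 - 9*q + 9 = (q - 1)*(q^2 - 9) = (q - 1)*(q + 3)*(q - 3)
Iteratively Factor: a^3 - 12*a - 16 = (a + 2)*(a^2 - 2*a - 8) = (a - 4)*(a + 2)*(a + 2)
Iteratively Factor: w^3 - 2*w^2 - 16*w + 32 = (w - 4)*(w^2 + 2*w - 8) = (w - 4)*(w + 4)*(w - 2)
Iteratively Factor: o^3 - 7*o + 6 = (o - 2)*(o^2 + 2*o - 3) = (o - 2)*(o - 1)*(o + 3)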